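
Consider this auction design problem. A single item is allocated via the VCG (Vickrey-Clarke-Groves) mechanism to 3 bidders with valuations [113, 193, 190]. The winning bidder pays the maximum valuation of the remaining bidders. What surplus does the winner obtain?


Step 1: The winner is the agent with the highest value: agent 1 with value 193
Step 2: Values of other agents: [113, 190]
Step 3: VCG payment = max of others' values = 190
Step 4: Surplus = 193 - 190 = 3

3


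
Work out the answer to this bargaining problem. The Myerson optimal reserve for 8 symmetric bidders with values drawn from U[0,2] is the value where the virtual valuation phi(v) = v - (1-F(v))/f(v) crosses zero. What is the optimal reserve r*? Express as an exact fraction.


Step 1: For U[0,2], F(v) = v/2 and f(v) = 1/2
Step 2: phi(v) = v - (1 - v/2)/(1/2) = v - (2 - v) = 2v - 2
Step 3: Set phi(r*) = 0: 2r* - 2 = 0
Step 4: r* = 2/2 = 1 (the number of bidders n = 8 does not enter)

1


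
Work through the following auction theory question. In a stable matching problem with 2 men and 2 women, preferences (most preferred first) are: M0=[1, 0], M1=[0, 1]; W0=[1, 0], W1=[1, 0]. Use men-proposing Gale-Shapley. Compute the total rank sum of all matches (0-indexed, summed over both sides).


Step 1: Run Gale-Shapley (men propose, women hold best offer):
  M0 proposes to W1; she accepts
  M1 proposes to W0; she accepts
Step 2: Final matching: W0-M1, W1-M0
Step 3: 0-indexed ranks (man's rank of his match, then woman's): 0 + 0 + 0 + 1
Step 4: Total rank sum = 1

1


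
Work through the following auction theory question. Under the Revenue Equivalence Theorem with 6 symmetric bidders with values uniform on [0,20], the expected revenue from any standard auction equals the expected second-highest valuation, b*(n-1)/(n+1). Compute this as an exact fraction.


Step 1: By Revenue Equivalence, expected revenue = b*(n-1)/(n+1)
Step 2: Substituting n = 6, b = 20
Step 3: Revenue = 20*(6-1)/(6+1) = 20*5/7
Step 4: Revenue = 100/7

100/7


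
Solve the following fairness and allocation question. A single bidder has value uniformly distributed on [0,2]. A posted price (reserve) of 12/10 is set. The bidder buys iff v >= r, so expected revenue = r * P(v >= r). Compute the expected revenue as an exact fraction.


Step 1: Posted price r = 6/5, value support [0,2]
Step 2: P(v >= r) = (2 - 6/5)/2 = 2/5
Step 3: Expected revenue = r * P(v >= r) = 6/5 * 2/5
Step 4: Revenue = 12/25

12/25


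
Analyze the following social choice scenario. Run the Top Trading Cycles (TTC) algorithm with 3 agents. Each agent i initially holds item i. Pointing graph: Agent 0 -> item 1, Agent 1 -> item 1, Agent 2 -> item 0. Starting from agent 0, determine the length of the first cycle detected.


Step 1: Trace the pointer graph from agent 0: 0 -> 1 -> 1
Step 2: A cycle is detected when we revisit agent 1
Step 3: The cycle is: 1 -> 1
Step 4: Cycle length = 1

1


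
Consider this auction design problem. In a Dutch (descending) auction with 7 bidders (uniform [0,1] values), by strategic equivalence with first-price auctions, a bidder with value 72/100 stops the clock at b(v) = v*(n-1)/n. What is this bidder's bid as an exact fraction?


Step 1: Dutch auctions are strategically equivalent to first-price auctions
Step 2: The equilibrium bid is b(v) = v*(n-1)/n
Step 3: b = 18/25 * 6/7
Step 4: b = 108/175

108/175


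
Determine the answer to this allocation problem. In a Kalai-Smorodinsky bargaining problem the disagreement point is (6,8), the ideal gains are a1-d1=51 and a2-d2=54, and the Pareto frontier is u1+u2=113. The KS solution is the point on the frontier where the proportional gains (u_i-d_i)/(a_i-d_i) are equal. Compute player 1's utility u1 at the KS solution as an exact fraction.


Step 1: At the KS point, (u1-d1)/r1 = (u2-d2)/r2 = t and u1+u2 = 113
Step 2: u1 = d1 + r1*t and u2 = d2 + r2*t, so (d1 + r1*t) + (d2 + r2*t) = 113
Step 3: t = (113 - 6 - 8)/(51 + 54) = 99/105 = 33/35
Step 4: u1 = d1 + r1*t = 6 + 51 * 33/35 = 1893/35
Step 5: (Check: u2 = d2 + r2*t = 2062/35; u1+u2 = 1893/35 + 2062/35 = 113, on the frontier.)

1893/35


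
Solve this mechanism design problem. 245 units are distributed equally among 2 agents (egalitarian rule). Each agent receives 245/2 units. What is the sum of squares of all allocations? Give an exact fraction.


Step 1: Each agent's share = 245/2
Step 2: Square of each share = (245/2)^2 = 60025/4
Step 3: Sum of squares = 2 * 60025/4 = 60025/2

60025/2


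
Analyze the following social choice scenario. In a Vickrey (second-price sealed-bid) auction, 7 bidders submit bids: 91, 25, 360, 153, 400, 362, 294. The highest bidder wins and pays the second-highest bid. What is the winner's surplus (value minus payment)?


Step 1: Sort bids in descending order: 400, 362, 360, 294, 153, 91, 25
Step 2: The winning bid is the highest: 400
Step 3: The payment equals the second-highest bid: 362
Step 4: Surplus = winner's bid - payment = 400 - 362 = 38

38


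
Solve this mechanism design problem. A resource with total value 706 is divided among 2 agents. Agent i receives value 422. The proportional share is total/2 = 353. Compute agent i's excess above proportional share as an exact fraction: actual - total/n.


Step 1: Proportional share = 706/2 = 353
Step 2: Agent's actual allocation = 422
Step 3: Excess = 422 - 353 = 69

69


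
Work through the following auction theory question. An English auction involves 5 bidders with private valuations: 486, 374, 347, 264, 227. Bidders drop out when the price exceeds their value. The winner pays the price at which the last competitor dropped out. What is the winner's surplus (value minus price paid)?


Step 1: Identify the highest value: 486
Step 2: Identify the second-highest value: 374
Step 3: The final price = second-highest value = 374
Step 4: Surplus = 486 - 374 = 112

112


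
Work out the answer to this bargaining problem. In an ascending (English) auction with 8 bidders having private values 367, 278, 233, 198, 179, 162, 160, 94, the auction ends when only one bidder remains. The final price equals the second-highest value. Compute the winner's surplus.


Step 1: Identify the highest value: 367
Step 2: Identify the second-highest value: 278
Step 3: The final price = second-highest value = 278
Step 4: Surplus = 367 - 278 = 89

89


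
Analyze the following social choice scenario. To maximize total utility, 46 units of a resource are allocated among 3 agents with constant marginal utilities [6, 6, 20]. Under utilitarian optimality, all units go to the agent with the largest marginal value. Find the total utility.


Step 1: The marginal utilities are [6, 6, 20]
Step 2: The highest marginal utility is 20
Step 3: All 46 units go to that agent
Step 4: Total utility = 20 * 46 = 920

920


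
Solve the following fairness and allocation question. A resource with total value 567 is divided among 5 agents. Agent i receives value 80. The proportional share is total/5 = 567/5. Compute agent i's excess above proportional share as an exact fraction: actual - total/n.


Step 1: Proportional share = 567/5
Step 2: Agent's actual allocation = 80
Step 3: Excess = 80 - 567/5 = -167/5

-167/5


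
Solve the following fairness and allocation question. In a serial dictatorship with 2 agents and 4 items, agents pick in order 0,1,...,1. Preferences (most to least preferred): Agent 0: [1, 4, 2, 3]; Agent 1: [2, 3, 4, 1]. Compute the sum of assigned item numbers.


Step 1: Agent 0 picks item 1
Step 2: Agent 1 picks item 2
Step 3: Sum = 1 + 2 = 3

3


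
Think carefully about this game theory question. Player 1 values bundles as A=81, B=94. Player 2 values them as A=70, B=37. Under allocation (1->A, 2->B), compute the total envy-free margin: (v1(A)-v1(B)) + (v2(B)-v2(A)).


Step 1: Player 1's margin = v1(A) - v1(B) = 81 - 94 = -13
Step 2: Player 2's margin = v2(B) - v2(A) = 37 - 70 = -33
Step 3: Total margin = -13 + -33 = -46

-46


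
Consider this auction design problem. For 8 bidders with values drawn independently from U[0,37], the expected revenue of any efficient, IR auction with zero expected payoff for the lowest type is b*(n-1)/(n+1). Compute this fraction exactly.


Step 1: By Revenue Equivalence, expected revenue = b*(n-1)/(n+1)
Step 2: Substituting n = 8, b = 37
Step 3: Revenue = 37*(8-1)/(8+1) = 37*7/9
Step 4: Revenue = 259/9

259/9


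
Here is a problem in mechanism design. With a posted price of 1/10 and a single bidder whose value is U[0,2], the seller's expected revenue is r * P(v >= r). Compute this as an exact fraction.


Step 1: Posted price r = 1/10, value support [0,2]
Step 2: P(v >= r) = (2 - 1/10)/2 = 19/20
Step 3: Expected revenue = r * P(v >= r) = 1/10 * 19/20
Step 4: Revenue = 19/200

19/200


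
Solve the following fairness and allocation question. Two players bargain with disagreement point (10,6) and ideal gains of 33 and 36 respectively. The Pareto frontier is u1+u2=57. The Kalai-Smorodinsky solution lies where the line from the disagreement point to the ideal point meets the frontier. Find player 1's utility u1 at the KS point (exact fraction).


Step 1: At the KS point, (u1-d1)/r1 = (u2-d2)/r2 = t and u1+u2 = 57
Step 2: u1 = d1 + r1*t and u2 = d2 + r2*t, so (d1 + r1*t) + (d2 + r2*t) = 57
Step 3: t = (57 - 10 - 6)/(33 + 36) = 41/69
Step 4: u1 = d1 + r1*t = 10 + 33 * 41/69 = 681/23
Step 5: (Check: u2 = d2 + r2*t = 630/23; u1+u2 = 681/23 + 630/23 = 57, on the frontier.)

681/23


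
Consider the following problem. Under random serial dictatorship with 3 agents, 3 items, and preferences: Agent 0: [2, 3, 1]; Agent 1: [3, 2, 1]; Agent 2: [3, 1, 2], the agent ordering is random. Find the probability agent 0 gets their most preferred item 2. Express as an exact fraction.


Step 1: Agent 0 wants item 2
Step 2: There are 6 possible orderings of agents
Step 3: In 5 orderings, agent 0 gets item 2
Step 4: Probability = 5/6

5/6


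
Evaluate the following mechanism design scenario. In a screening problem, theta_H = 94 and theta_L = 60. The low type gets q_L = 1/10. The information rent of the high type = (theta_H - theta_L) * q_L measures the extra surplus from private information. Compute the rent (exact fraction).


Step 1: theta_H - theta_L = 94 - 60 = 34
Step 2: Information rent = (theta_H - theta_L) * q_L
Step 3: = 34 * 1/10
Step 4: = 17/5

17/5


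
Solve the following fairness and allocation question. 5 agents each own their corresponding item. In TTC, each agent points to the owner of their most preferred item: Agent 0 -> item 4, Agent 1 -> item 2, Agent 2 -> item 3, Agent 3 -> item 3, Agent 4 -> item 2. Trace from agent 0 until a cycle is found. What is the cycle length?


Step 1: Trace the pointer graph from agent 0: 0 -> 4 -> 2 -> 3 -> 3
Step 2: A cycle is detected when we revisit agent 3
Step 3: The cycle is: 3 -> 3
Step 4: Cycle length = 1

1


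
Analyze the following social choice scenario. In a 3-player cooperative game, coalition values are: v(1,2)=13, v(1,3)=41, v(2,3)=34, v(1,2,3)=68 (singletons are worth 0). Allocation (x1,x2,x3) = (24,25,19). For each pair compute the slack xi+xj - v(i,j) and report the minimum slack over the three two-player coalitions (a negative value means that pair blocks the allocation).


Step 1: Slack for coalition (1,2): x1+x2 - v12 = 49 - 13 = 36
Step 2: Slack for coalition (1,3): x1+x3 - v13 = 43 - 41 = 2
Step 3: Slack for coalition (2,3): x2+x3 - v23 = 44 - 34 = 10
Step 4: Minimum slack = min(36, 2, 10) = 2, attained by (1,3); no pair can gain by deviating, so the allocation is in the core

2


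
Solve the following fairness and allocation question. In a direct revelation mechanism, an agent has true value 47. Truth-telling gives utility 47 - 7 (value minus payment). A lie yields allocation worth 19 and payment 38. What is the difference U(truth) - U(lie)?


Step 1: U(truth) = value - payment = 47 - 7 = 40
Step 2: U(lie) = allocation - payment = 19 - 38 = -19
Step 3: IC gap = 40 - (-19) = 59

59


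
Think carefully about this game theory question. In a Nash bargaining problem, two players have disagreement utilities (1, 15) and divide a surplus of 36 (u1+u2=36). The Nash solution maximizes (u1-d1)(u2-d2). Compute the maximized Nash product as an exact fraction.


Step 1: The Nash solution splits surplus symmetrically above the disagreement point
Step 2: u1 = (total + d1 - d2)/2 = (36 + 1 - 15)/2 = 11
Step 3: u2 = (total - d1 + d2)/2 = (36 - 1 + 15)/2 = 25
Step 4: Nash product = (11 - 1) * (25 - 15)
Step 5: = 10 * 10 = 100

100


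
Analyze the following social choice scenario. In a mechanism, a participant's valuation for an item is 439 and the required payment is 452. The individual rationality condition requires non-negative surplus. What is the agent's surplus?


Step 1: Surplus = value - payment = 439 - 452 = -13
Step 2: IR is violated (surplus < 0)

-13


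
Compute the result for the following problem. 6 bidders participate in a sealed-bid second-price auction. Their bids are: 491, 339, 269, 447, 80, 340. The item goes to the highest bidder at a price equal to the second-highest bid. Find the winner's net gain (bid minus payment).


Step 1: Sort bids in descending order: 491, 447, 340, 339, 269, 80
Step 2: The winning bid is the highest: 491
Step 3: The payment equals the second-highest bid: 447
Step 4: Surplus = winner's bid - payment = 491 - 447 = 44

44


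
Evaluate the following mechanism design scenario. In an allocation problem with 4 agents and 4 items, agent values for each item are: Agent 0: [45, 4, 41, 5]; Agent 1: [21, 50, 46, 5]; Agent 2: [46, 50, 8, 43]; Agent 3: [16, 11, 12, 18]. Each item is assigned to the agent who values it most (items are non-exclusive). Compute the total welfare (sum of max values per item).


Step 1: For each item, find the maximum value among all agents.
Step 2: Item 0 -> Agent 2 (value 46)
Step 3: Item 1 -> Agent 1 (value 50)
Step 4: Item 2 -> Agent 1 (value 46)
Step 5: Item 3 -> Agent 2 (value 43)
Step 6: Total welfare = 46 + 50 + 46 + 43 = 185

185


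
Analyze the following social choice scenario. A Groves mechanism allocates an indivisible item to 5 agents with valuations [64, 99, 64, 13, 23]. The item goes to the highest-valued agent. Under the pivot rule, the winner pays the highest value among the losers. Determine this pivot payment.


Step 1: The efficient winner is agent 1 with value 99
Step 2: Other agents' values: [64, 64, 13, 23]
Step 3: Pivot payment = max(others) = 64
Step 4: The winner pays 64

64


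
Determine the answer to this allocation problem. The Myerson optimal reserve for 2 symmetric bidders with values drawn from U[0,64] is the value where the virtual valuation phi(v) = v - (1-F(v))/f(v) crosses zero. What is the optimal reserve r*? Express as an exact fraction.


Step 1: For U[0,64], F(v) = v/64 and f(v) = 1/64
Step 2: phi(v) = v - (1 - v/64)/(1/64) = v - (64 - v) = 2v - 64
Step 3: Set phi(r*) = 0: 2r* - 64 = 0
Step 4: r* = 64/2 = 32 (the number of bidders n = 2 does not enter)

32


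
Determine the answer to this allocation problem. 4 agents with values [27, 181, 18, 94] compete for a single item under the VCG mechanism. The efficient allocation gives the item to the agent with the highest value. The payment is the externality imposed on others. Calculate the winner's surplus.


Step 1: The winner is the agent with the highest value: agent 1 with value 181
Step 2: Values of other agents: [27, 18, 94]
Step 3: VCG payment = max of others' values = 94
Step 4: Surplus = 181 - 94 = 87

87


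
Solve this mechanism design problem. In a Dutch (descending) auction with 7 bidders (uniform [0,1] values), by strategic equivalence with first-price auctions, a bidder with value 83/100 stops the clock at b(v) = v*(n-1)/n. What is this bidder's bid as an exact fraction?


Step 1: Dutch auctions are strategically equivalent to first-price auctions
Step 2: The equilibrium bid is b(v) = v*(n-1)/n
Step 3: b = 83/100 * 6/7
Step 4: b = 249/350

249/350


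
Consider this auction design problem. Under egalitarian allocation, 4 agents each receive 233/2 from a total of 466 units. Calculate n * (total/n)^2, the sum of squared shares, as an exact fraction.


Step 1: Each agent's share = 466/4 = 233/2
Step 2: Square of each share = (233/2)^2 = 54289/4
Step 3: Sum of squares = 4 * 54289/4 = 54289

54289


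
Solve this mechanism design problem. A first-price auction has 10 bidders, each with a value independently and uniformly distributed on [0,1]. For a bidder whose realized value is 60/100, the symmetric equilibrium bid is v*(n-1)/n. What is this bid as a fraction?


Step 1: The symmetric BNE bidding function is b(v) = v * (n-1) / n
Step 2: Substitute v = 3/5 and n = 10
Step 3: b = 3/5 * 9/10
Step 4: b = 27/50

27/50


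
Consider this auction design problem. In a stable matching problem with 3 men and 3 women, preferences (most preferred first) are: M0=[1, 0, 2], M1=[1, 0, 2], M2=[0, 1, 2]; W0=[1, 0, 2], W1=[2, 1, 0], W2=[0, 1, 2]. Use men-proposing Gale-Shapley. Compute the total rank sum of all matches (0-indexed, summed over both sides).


Step 1: Run Gale-Shapley (men propose, women hold best offer):
  M0 proposes to W1; she accepts
  M1 proposes to W1; she switches from M0
  M2 proposes to W0; she accepts
  M0 proposes to W0; she switches from M2
  M2 proposes to W1; she switches from M1
  M1 proposes to W0; she switches from M0
  M0 proposes to W2; she accepts
Step 2: Final matching: W0-M1, W1-M2, W2-M0
Step 3: 0-indexed ranks (man's rank of his match, then woman's): 1 + 0 + 1 + 0 + 2 + 0
Step 4: Total rank sum = 4

4


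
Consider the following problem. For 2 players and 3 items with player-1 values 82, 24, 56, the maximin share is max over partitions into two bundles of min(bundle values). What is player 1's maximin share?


Step 1: Item values = 82, 24, 56
Step 2: Enumerate all 2-bundle partitions and take the smaller bundle:
  Partition 1: {82} vs {24,56} -> bundles 82, 80; min = 80
  Partition 2: {24} vs {82,56} -> bundles 24, 138; min = 24
  Partition 3: {56} vs {82,24} -> bundles 56, 106; min = 56
Step 3: MMS = max(80, 24, 56) = 80

80


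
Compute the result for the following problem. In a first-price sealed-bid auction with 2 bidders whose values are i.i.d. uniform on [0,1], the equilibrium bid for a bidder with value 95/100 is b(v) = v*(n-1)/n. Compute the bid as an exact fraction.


Step 1: The symmetric BNE bidding function is b(v) = v * (n-1) / n
Step 2: Substitute v = 19/20 and n = 2
Step 3: b = 19/20 * 1/2
Step 4: b = 19/40

19/40


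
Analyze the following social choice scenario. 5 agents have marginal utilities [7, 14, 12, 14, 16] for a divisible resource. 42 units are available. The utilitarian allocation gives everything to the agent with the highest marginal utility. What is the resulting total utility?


Step 1: The marginal utilities are [7, 14, 12, 14, 16]
Step 2: The highest marginal utility is 16
Step 3: All 42 units go to that agent
Step 4: Total utility = 16 * 42 = 672

672


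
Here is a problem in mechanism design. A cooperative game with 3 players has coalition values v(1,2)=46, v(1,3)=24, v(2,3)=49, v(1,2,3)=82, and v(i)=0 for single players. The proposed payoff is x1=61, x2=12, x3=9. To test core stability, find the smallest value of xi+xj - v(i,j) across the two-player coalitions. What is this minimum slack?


Step 1: Slack for coalition (1,2): x1+x2 - v12 = 73 - 46 = 27
Step 2: Slack for coalition (1,3): x1+x3 - v13 = 70 - 24 = 46
Step 3: Slack for coalition (2,3): x2+x3 - v23 = 21 - 49 = -28
Step 4: Minimum slack = min(27, 46, -28) = -28, attained by (2,3); coalition (2,3) can block (slack < 0), so the allocation is not in the core

-28


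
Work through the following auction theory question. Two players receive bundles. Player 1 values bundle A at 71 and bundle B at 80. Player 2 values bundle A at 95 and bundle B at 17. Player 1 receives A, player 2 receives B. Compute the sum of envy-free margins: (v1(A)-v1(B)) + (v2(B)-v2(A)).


Step 1: Player 1's margin = v1(A) - v1(B) = 71 - 80 = -9
Step 2: Player 2's margin = v2(B) - v2(A) = 17 - 95 = -78
Step 3: Total margin = -9 + -78 = -87

-87


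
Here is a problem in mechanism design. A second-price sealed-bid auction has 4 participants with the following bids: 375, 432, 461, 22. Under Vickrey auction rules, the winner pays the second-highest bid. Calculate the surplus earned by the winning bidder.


Step 1: Sort bids in descending order: 461, 432, 375, 22
Step 2: The winning bid is the highest: 461
Step 3: The payment equals the second-highest bid: 432
Step 4: Surplus = winner's bid - payment = 461 - 432 = 29

29


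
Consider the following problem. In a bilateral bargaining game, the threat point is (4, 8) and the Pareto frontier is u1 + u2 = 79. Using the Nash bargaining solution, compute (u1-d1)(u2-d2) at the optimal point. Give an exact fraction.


Step 1: The Nash solution splits surplus symmetrically above the disagreement point
Step 2: u1 = (total + d1 - d2)/2 = (79 + 4 - 8)/2 = 75/2
Step 3: u2 = (total - d1 + d2)/2 = (79 - 4 + 8)/2 = 83/2
Step 4: Nash product = (75/2 - 4) * (83/2 - 8)
Step 5: = 67/2 * 67/2 = 4489/4

4489/4


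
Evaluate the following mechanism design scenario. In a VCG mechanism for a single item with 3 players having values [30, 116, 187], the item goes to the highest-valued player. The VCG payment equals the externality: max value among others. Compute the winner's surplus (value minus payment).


Step 1: The winner is the agent with the highest value: agent 2 with value 187
Step 2: Values of other agents: [30, 116]
Step 3: VCG payment = max of others' values = 116
Step 4: Surplus = 187 - 116 = 71

71


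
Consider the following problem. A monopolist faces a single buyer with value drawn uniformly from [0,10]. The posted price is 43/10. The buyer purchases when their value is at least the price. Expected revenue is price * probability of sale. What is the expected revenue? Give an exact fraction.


Step 1: Posted price r = 43/10, value support [0,10]
Step 2: P(v >= r) = (10 - 43/10)/10 = 57/100
Step 3: Expected revenue = r * P(v >= r) = 43/10 * 57/100
Step 4: Revenue = 2451/1000

2451/1000


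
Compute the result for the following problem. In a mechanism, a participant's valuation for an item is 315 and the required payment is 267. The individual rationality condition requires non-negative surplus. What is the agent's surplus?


Step 1: Surplus = value - payment = 315 - 267 = 48
Step 2: IR is satisfied (surplus >= 0)

48


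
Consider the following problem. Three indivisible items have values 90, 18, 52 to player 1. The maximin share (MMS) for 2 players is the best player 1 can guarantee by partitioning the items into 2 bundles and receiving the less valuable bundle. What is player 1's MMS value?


Step 1: Item values = 90, 18, 52
Step 2: Enumerate all 2-bundle partitions and take the smaller bundle:
  Partition 1: {90} vs {18,52} -> bundles 90, 70; min = 70
  Partition 2: {18} vs {90,52} -> bundles 18, 142; min = 18
  Partition 3: {52} vs {90,18} -> bundles 52, 108; min = 52
Step 3: MMS = max(70, 18, 52) = 70

70


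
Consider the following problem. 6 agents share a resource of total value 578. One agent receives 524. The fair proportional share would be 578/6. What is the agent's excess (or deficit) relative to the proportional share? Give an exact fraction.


Step 1: Proportional share = 578/6 = 289/3
Step 2: Agent's actual allocation = 524
Step 3: Excess = 524 - 289/3 = 1283/3

1283/3


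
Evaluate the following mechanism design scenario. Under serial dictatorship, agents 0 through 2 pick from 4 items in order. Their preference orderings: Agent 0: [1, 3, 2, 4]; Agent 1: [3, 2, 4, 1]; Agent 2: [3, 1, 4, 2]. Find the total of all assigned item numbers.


Step 1: Agent 0 picks item 1
Step 2: Agent 1 picks item 3
Step 3: Agent 2 picks item 4
Step 4: Sum = 1 + 3 + 4 = 8

8


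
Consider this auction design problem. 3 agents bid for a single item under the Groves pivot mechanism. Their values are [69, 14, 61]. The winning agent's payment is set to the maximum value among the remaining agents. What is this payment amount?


Step 1: The efficient winner is agent 0 with value 69
Step 2: Other agents' values: [14, 61]
Step 3: Pivot payment = max(others) = 61
Step 4: The winner pays 61

61


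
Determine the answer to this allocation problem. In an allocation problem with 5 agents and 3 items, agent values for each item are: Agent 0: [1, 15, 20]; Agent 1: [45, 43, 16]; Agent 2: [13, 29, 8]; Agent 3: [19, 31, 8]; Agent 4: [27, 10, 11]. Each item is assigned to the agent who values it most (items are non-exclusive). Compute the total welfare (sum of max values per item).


Step 1: For each item, find the maximum value among all agents.
Step 2: Item 0 -> Agent 1 (value 45)
Step 3: Item 1 -> Agent 1 (value 43)
Step 4: Item 2 -> Agent 0 (value 20)
Step 5: Total welfare = 45 + 43 + 20 = 108

108


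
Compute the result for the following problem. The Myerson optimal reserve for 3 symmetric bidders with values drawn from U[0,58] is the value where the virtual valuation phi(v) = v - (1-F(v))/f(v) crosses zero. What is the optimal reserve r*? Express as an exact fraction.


Step 1: For U[0,58], F(v) = v/58 and f(v) = 1/58
Step 2: phi(v) = v - (1 - v/58)/(1/58) = v - (58 - v) = 2v - 58
Step 3: Set phi(r*) = 0: 2r* - 58 = 0
Step 4: r* = 58/2 = 29 (the number of bidders n = 3 does not enter)

29


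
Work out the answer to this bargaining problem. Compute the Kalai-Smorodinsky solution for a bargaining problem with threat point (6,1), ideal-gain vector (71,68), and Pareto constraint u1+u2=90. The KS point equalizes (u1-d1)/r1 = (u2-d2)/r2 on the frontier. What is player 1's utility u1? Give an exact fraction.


Step 1: At the KS point, (u1-d1)/r1 = (u2-d2)/r2 = t and u1+u2 = 90
Step 2: u1 = d1 + r1*t and u2 = d2 + r2*t, so (d1 + r1*t) + (d2 + r2*t) = 90
Step 3: t = (90 - 6 - 1)/(71 + 68) = 83/139
Step 4: u1 = d1 + r1*t = 6 + 71 * 83/139 = 6727/139
Step 5: (Check: u2 = d2 + r2*t = 5783/139; u1+u2 = 6727/139 + 5783/139 = 90, on the frontier.)

6727/139


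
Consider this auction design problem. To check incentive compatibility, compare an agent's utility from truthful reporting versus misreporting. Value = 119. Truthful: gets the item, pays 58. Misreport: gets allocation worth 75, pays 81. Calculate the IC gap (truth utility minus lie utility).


Step 1: U(truth) = value - payment = 119 - 58 = 61
Step 2: U(lie) = allocation - payment = 75 - 81 = -6
Step 3: IC gap = 61 - (-6) = 67

67


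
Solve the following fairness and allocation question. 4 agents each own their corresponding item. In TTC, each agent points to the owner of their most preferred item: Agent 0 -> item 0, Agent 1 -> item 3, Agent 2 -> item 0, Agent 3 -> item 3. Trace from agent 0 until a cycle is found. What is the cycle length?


Step 1: Trace the pointer graph from agent 0: 0 -> 0
Step 2: A cycle is detected when we revisit agent 0
Step 3: The cycle is: 0 -> 0
Step 4: Cycle length = 1

1


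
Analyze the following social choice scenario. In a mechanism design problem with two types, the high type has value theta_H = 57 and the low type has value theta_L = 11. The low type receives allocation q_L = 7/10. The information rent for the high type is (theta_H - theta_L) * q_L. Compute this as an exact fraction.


Step 1: theta_H - theta_L = 57 - 11 = 46
Step 2: Information rent = (theta_H - theta_L) * q_L
Step 3: = 46 * 7/10
Step 4: = 161/5

161/5


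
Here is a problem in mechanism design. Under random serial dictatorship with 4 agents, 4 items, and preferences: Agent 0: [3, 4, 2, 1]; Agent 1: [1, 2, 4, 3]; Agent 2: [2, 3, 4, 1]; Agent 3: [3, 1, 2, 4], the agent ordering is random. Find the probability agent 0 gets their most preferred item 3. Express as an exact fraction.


Step 1: Agent 0 wants item 3
Step 2: There are 24 possible orderings of agents
Step 3: In 12 orderings, agent 0 gets item 3
Step 4: Probability = 12/24 = 1/2

1/2


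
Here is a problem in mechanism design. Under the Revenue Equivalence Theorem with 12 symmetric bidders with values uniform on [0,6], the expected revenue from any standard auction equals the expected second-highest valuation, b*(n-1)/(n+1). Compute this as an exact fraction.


Step 1: By Revenue Equivalence, expected revenue = b*(n-1)/(n+1)
Step 2: Substituting n = 12, b = 6
Step 3: Revenue = 6*(12-1)/(12+1) = 6*11/13
Step 4: Revenue = 66/13

66/13


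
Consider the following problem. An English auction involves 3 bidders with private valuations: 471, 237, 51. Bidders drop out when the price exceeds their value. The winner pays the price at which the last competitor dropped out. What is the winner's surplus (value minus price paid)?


Step 1: Identify the highest value: 471
Step 2: Identify the second-highest value: 237
Step 3: The final price = second-highest value = 237
Step 4: Surplus = 471 - 237 = 234

234


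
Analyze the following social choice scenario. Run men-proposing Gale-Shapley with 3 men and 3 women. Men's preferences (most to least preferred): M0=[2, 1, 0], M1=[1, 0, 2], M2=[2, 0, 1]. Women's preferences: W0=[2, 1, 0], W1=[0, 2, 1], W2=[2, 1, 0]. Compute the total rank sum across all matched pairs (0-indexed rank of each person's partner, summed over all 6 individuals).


Step 1: Run Gale-Shapley (men propose, women hold best offer):
  M0 proposes to W2; she accepts
  M1 proposes to W1; she accepts
  M2 proposes to W2; she switches from M0
  M0 proposes to W1; she switches from M1
  M1 proposes to W0; she accepts
Step 2: Final matching: W0-M1, W1-M0, W2-M2
Step 3: 0-indexed ranks (man's rank of his match, then woman's): 1 + 1 + 1 + 0 + 0 + 0
Step 4: Total rank sum = 3

3


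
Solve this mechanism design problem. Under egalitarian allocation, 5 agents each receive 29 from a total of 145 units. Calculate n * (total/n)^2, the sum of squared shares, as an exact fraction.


Step 1: Each agent's share = 145/5 = 29
Step 2: Square of each share = (29)^2 = 841
Step 3: Sum of squares = 5 * 841 = 4205

4205


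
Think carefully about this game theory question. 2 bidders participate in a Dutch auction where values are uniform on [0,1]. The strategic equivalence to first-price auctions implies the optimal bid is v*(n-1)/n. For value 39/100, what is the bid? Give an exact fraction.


Step 1: Dutch auctions are strategically equivalent to first-price auctions
Step 2: The equilibrium bid is b(v) = v*(n-1)/n
Step 3: b = 39/100 * 1/2
Step 4: b = 39/200

39/200


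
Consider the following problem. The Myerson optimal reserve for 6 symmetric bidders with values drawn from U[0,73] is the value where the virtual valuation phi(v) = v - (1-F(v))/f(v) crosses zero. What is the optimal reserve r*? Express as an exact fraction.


Step 1: For U[0,73], F(v) = v/73 and f(v) = 1/73
Step 2: phi(v) = v - (1 - v/73)/(1/73) = v - (73 - v) = 2v - 73
Step 3: Set phi(r*) = 0: 2r* - 73 = 0
Step 4: r* = 73/2 (the number of bidders n = 6 does not enter)

73/2


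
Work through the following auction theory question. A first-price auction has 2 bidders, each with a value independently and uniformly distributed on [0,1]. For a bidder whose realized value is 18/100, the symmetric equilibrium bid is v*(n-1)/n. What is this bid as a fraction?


Step 1: The symmetric BNE bidding function is b(v) = v * (n-1) / n
Step 2: Substitute v = 9/50 and n = 2
Step 3: b = 9/50 * 1/2
Step 4: b = 9/100

9/100


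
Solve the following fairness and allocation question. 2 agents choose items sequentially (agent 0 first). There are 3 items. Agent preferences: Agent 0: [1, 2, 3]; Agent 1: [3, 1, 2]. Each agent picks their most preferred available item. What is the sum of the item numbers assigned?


Step 1: Agent 0 picks item 1
Step 2: Agent 1 picks item 3
Step 3: Sum = 1 + 3 = 4

4


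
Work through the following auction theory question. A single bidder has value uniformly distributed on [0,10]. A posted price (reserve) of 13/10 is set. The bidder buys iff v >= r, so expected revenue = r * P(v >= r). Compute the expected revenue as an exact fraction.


Step 1: Posted price r = 13/10, value support [0,10]
Step 2: P(v >= r) = (10 - 13/10)/10 = 87/100
Step 3: Expected revenue = r * P(v >= r) = 13/10 * 87/100
Step 4: Revenue = 1131/1000

1131/1000


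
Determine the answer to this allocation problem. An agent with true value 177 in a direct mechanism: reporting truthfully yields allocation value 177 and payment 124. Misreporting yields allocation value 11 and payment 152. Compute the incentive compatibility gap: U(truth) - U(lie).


Step 1: U(truth) = value - payment = 177 - 124 = 53
Step 2: U(lie) = allocation - payment = 11 - 152 = -141
Step 3: IC gap = 53 - (-141) = 194

194


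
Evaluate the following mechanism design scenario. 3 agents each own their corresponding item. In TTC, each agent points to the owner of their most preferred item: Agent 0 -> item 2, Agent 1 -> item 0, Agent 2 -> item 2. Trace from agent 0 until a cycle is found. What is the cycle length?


Step 1: Trace the pointer graph from agent 0: 0 -> 2 -> 2
Step 2: A cycle is detected when we revisit agent 2
Step 3: The cycle is: 2 -> 2
Step 4: Cycle length = 1

1


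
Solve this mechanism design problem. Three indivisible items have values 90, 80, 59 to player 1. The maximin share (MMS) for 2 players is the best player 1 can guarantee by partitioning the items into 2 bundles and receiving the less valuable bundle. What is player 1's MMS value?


Step 1: Item values = 90, 80, 59
Step 2: Enumerate all 2-bundle partitions and take the smaller bundle:
  Partition 1: {90} vs {80,59} -> bundles 90, 139; min = 90
  Partition 2: {80} vs {90,59} -> bundles 80, 149; min = 80
  Partition 3: {59} vs {90,80} -> bundles 59, 170; min = 59
Step 3: MMS = max(90, 80, 59) = 90

90


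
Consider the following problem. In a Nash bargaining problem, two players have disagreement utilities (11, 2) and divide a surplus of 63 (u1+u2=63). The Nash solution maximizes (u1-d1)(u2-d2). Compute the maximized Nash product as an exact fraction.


Step 1: The Nash solution splits surplus symmetrically above the disagreement point
Step 2: u1 = (total + d1 - d2)/2 = (63 + 11 - 2)/2 = 36
Step 3: u2 = (total - d1 + d2)/2 = (63 - 11 + 2)/2 = 27
Step 4: Nash product = (36 - 11) * (27 - 2)
Step 5: = 25 * 25 = 625

625


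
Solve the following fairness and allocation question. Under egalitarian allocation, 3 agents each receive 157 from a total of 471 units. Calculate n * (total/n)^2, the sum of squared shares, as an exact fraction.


Step 1: Each agent's share = 471/3 = 157
Step 2: Square of each share = (157)^2 = 24649
Step 3: Sum of squares = 3 * 24649 = 73947

73947


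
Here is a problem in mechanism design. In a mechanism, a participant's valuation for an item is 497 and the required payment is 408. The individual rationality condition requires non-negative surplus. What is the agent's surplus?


Step 1: Surplus = value - payment = 497 - 408 = 89
Step 2: IR is satisfied (surplus >= 0)

89


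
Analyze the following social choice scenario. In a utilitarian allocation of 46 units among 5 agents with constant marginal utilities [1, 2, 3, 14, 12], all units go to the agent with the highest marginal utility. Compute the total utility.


Step 1: The marginal utilities are [1, 2, 3, 14, 12]
Step 2: The highest marginal utility is 14
Step 3: All 46 units go to that agent
Step 4: Total utility = 14 * 46 = 644

644


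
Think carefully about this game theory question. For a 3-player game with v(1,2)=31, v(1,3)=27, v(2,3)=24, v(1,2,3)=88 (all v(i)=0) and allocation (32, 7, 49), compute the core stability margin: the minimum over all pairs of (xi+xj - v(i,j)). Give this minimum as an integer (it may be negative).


Step 1: Slack for coalition (1,2): x1+x2 - v12 = 39 - 31 = 8
Step 2: Slack for coalition (1,3): x1+x3 - v13 = 81 - 27 = 54
Step 3: Slack for coalition (2,3): x2+x3 - v23 = 56 - 24 = 32
Step 4: Minimum slack = min(8, 54, 32) = 8, attained by (1,2); no pair can gain by deviating, so the allocation is in the core

8


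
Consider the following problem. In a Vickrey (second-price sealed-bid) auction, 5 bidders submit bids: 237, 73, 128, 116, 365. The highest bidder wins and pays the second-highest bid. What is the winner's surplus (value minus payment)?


Step 1: Sort bids in descending order: 365, 237, 128, 116, 73
Step 2: The winning bid is the highest: 365
Step 3: The payment equals the second-highest bid: 237
Step 4: Surplus = winner's bid - payment = 365 - 237 = 128

128


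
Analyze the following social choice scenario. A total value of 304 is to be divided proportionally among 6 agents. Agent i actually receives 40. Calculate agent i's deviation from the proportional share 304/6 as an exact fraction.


Step 1: Proportional share = 304/6 = 152/3
Step 2: Agent's actual allocation = 40
Step 3: Excess = 40 - 152/3 = -32/3

-32/3


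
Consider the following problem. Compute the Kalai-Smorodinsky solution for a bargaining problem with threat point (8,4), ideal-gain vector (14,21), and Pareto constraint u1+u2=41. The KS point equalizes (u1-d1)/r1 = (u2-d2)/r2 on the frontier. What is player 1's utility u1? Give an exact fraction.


Step 1: At the KS point, (u1-d1)/r1 = (u2-d2)/r2 = t and u1+u2 = 41
Step 2: u1 = d1 + r1*t and u2 = d2 + r2*t, so (d1 + r1*t) + (d2 + r2*t) = 41
Step 3: t = (41 - 8 - 4)/(14 + 21) = 29/35
Step 4: u1 = d1 + r1*t = 8 + 14 * 29/35 = 98/5
Step 5: (Check: u2 = d2 + r2*t = 107/5; u1+u2 = 98/5 + 107/5 = 41, on the frontier.)

98/5


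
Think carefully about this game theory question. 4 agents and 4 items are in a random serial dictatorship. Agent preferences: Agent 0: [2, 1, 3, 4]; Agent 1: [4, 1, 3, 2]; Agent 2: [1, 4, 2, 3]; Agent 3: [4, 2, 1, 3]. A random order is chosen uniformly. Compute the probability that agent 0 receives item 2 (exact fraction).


Step 1: Agent 0 wants item 2
Step 2: There are 24 possible orderings of agents
Step 3: In 19 orderings, agent 0 gets item 2
Step 4: Probability = 19/24

19/24


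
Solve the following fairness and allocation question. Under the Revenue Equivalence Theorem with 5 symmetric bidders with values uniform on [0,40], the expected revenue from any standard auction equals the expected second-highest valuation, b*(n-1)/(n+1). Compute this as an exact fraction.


Step 1: By Revenue Equivalence, expected revenue = b*(n-1)/(n+1)
Step 2: Substituting n = 5, b = 40
Step 3: Revenue = 40*(5-1)/(5+1) = 40*4/6
Step 4: Revenue = 160/6 = 80/3

80/3


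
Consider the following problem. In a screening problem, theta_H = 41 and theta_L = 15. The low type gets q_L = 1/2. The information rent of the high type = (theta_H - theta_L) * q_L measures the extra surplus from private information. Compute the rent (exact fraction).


Step 1: theta_H - theta_L = 41 - 15 = 26
Step 2: Information rent = (theta_H - theta_L) * q_L
Step 3: = 26 * 1/2
Step 4: = 13

13


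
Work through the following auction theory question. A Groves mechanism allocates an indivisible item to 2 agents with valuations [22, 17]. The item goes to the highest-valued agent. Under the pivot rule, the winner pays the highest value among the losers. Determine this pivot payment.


Step 1: The efficient winner is agent 0 with value 22
Step 2: Other agents' values: [17]
Step 3: Pivot payment = max(others) = 17
Step 4: The winner pays 17

17


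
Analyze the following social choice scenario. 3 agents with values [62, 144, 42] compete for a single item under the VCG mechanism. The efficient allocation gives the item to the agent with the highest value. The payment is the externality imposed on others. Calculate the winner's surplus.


Step 1: The winner is the agent with the highest value: agent 1 with value 144
Step 2: Values of other agents: [62, 42]
Step 3: VCG payment = max of others' values = 62
Step 4: Surplus = 144 - 62 = 82

82


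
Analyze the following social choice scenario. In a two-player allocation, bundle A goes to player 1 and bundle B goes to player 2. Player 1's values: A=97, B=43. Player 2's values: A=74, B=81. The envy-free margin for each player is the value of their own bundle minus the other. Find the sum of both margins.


Step 1: Player 1's margin = v1(A) - v1(B) = 97 - 43 = 54
Step 2: Player 2's margin = v2(B) - v2(A) = 81 - 74 = 7
Step 3: Total margin = 54 + 7 = 61

61
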